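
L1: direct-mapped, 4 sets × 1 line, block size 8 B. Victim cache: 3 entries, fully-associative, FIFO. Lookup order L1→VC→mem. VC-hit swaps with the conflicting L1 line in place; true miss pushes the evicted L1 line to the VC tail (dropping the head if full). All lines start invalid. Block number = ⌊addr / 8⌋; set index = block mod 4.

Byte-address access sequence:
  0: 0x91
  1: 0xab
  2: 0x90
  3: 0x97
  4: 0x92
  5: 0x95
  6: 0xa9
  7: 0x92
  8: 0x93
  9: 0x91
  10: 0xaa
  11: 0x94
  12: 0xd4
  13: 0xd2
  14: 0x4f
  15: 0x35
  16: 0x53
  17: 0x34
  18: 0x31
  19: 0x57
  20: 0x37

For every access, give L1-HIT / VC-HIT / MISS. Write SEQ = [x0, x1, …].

  [0] addr=0x91 blk=18 s=2: MISS | VC []
  [1] addr=0xab blk=21 s=1: MISS | VC []
  [2] addr=0x90 blk=18 s=2: L1-HIT | VC []
  [3] addr=0x97 blk=18 s=2: L1-HIT | VC []
  [4] addr=0x92 blk=18 s=2: L1-HIT | VC []
  [5] addr=0x95 blk=18 s=2: L1-HIT | VC []
  [6] addr=0xa9 blk=21 s=1: L1-HIT | VC []
  [7] addr=0x92 blk=18 s=2: L1-HIT | VC []
  [8] addr=0x93 blk=18 s=2: L1-HIT | VC []
  [9] addr=0x91 blk=18 s=2: L1-HIT | VC []
  [10] addr=0xaa blk=21 s=1: L1-HIT | VC []
  [11] addr=0x94 blk=18 s=2: L1-HIT | VC []
  [12] addr=0xd4 blk=26 s=2: MISS | VC [18]
  [13] addr=0xd2 blk=26 s=2: L1-HIT | VC [18]
  [14] addr=0x4f blk=9 s=1: MISS | VC [18, 21]
  [15] addr=0x35 blk=6 s=2: MISS | VC [18, 21, 26]
  [16] addr=0x53 blk=10 s=2: MISS | VC [21, 26, 6]
  [17] addr=0x34 blk=6 s=2: VC-HIT | VC [21, 26, 10]
  [18] addr=0x31 blk=6 s=2: L1-HIT | VC [21, 26, 10]
  [19] addr=0x57 blk=10 s=2: VC-HIT | VC [21, 26, 6]
  [20] addr=0x37 blk=6 s=2: VC-HIT | VC [21, 26, 10]

SEQ = [MISS, MISS, L1-HIT, L1-HIT, L1-HIT, L1-HIT, L1-HIT, L1-HIT, L1-HIT, L1-HIT, L1-HIT, L1-HIT, MISS, L1-HIT, MISS, MISS, MISS, VC-HIT, L1-HIT, VC-HIT, VC-HIT]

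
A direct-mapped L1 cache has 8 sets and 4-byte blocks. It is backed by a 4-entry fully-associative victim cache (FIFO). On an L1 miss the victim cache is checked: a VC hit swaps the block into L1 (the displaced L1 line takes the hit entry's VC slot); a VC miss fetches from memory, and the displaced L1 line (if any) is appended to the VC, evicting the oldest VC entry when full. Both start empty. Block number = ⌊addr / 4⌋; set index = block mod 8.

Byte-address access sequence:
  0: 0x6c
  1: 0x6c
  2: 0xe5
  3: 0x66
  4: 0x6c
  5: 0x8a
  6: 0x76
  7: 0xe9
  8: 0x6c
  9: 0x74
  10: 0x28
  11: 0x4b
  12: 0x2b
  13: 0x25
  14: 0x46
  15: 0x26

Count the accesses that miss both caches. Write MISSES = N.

#0 0x6c→b27/s3 MISS; vc=[]
#1 0x6c→b27/s3 L1-HIT; vc=[]
#2 0xe5→b57/s1 MISS; vc=[]
#3 0x66→b25/s1 MISS; vc=[57]
#4 0x6c→b27/s3 L1-HIT; vc=[57]
#5 0x8a→b34/s2 MISS; vc=[57]
#6 0x76→b29/s5 MISS; vc=[57]
#7 0xe9→b58/s2 MISS; vc=[57,34]
#8 0x6c→b27/s3 L1-HIT; vc=[57,34]
#9 0x74→b29/s5 L1-HIT; vc=[57,34]
#10 0x28→b10/s2 MISS; vc=[57,34,58]
#11 0x4b→b18/s2 MISS; vc=[57,34,58,10]
#12 0x2b→b10/s2 VC-HIT; vc=[57,34,58,18]
#13 0x25→b9/s1 MISS; vc=[34,58,18,25]
#14 0x46→b17/s1 MISS; vc=[58,18,25,9]
#15 0x26→b9/s1 VC-HIT; vc=[58,18,25,17]

MISSES = 10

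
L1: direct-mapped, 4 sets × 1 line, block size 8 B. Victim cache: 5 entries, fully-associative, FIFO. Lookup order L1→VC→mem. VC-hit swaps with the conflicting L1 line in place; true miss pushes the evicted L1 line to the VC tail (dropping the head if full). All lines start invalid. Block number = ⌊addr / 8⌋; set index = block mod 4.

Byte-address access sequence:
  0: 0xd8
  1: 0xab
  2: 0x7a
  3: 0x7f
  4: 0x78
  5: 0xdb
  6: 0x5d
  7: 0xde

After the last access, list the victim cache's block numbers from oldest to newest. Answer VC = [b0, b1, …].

VC = [15, 11]

  [0] addr=0xd8 blk=27 s=3: MISS | VC []
  [1] addr=0xab blk=21 s=1: MISS | VC []
  [2] addr=0x7a blk=15 s=3: MISS | VC [27]
  [3] addr=0x7f blk=15 s=3: L1-HIT | VC [27]
  [4] addr=0x78 blk=15 s=3: L1-HIT | VC [27]
  [5] addr=0xdb blk=27 s=3: VC-HIT | VC [15]
  [6] addr=0x5d blk=11 s=3: MISS | VC [15, 27]
  [7] addr=0xde blk=27 s=3: VC-HIT | VC [15, 11]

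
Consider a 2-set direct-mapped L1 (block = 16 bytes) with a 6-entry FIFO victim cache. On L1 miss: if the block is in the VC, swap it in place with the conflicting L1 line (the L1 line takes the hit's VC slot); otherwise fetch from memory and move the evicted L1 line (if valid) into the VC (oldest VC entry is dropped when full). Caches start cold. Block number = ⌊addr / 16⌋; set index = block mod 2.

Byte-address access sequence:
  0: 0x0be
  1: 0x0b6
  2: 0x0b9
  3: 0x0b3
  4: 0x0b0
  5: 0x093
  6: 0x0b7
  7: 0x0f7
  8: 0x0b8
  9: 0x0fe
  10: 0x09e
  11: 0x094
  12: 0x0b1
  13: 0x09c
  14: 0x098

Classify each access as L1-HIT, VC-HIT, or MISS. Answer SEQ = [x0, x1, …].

SEQ = [MISS, L1-HIT, L1-HIT, L1-HIT, L1-HIT, MISS, VC-HIT, MISS, VC-HIT, VC-HIT, VC-HIT, L1-HIT, VC-HIT, VC-HIT, L1-HIT]

0: 0xbe (blk 11, set 1) → MISS  vc=[]
1: 0xb6 (blk 11, set 1) → L1-HIT  vc=[]
2: 0xb9 (blk 11, set 1) → L1-HIT  vc=[]
3: 0xb3 (blk 11, set 1) → L1-HIT  vc=[]
4: 0xb0 (blk 11, set 1) → L1-HIT  vc=[]
5: 0x93 (blk 9, set 1) → MISS  vc=[11]
6: 0xb7 (blk 11, set 1) → VC-HIT  vc=[9]
7: 0xf7 (blk 15, set 1) → MISS  vc=[9, 11]
8: 0xb8 (blk 11, set 1) → VC-HIT  vc=[9, 15]
9: 0xfe (blk 15, set 1) → VC-HIT  vc=[9, 11]
10: 0x9e (blk 9, set 1) → VC-HIT  vc=[15, 11]
11: 0x94 (blk 9, set 1) → L1-HIT  vc=[15, 11]
12: 0xb1 (blk 11, set 1) → VC-HIT  vc=[15, 9]
13: 0x9c (blk 9, set 1) → VC-HIT  vc=[15, 11]
14: 0x98 (blk 9, set 1) → L1-HIT  vc=[15, 11]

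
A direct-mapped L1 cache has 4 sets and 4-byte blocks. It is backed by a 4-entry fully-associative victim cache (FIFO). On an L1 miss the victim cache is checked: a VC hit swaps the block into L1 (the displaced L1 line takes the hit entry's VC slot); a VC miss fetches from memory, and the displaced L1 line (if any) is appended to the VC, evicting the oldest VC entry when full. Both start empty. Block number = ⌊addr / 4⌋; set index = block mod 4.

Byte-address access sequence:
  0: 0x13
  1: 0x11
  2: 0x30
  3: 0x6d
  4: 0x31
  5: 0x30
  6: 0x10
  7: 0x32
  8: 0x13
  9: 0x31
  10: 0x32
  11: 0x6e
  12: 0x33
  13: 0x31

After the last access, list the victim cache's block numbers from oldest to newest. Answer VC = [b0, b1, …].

0: 0x13 (blk 4, set 0) → MISS  vc=[]
1: 0x11 (blk 4, set 0) → L1-HIT  vc=[]
2: 0x30 (blk 12, set 0) → MISS  vc=[4]
3: 0x6d (blk 27, set 3) → MISS  vc=[4]
4: 0x31 (blk 12, set 0) → L1-HIT  vc=[4]
5: 0x30 (blk 12, set 0) → L1-HIT  vc=[4]
6: 0x10 (blk 4, set 0) → VC-HIT  vc=[12]
7: 0x32 (blk 12, set 0) → VC-HIT  vc=[4]
8: 0x13 (blk 4, set 0) → VC-HIT  vc=[12]
9: 0x31 (blk 12, set 0) → VC-HIT  vc=[4]
10: 0x32 (blk 12, set 0) → L1-HIT  vc=[4]
11: 0x6e (blk 27, set 3) → L1-HIT  vc=[4]
12: 0x33 (blk 12, set 0) → L1-HIT  vc=[4]
13: 0x31 (blk 12, set 0) → L1-HIT  vc=[4]

VC = [4]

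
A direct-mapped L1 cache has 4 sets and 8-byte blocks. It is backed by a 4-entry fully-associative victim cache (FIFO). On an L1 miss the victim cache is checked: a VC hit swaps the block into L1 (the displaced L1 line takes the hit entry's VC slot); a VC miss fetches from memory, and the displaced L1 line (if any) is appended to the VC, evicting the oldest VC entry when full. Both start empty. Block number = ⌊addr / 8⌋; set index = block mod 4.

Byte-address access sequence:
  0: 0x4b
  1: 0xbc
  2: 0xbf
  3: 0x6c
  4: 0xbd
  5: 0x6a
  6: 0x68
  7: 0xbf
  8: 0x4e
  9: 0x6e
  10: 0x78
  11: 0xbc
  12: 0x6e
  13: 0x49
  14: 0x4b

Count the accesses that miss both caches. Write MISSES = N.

0: 0x4b (blk 9, set 1) → MISS  vc=[]
1: 0xbc (blk 23, set 3) → MISS  vc=[]
2: 0xbf (blk 23, set 3) → L1-HIT  vc=[]
3: 0x6c (blk 13, set 1) → MISS  vc=[9]
4: 0xbd (blk 23, set 3) → L1-HIT  vc=[9]
5: 0x6a (blk 13, set 1) → L1-HIT  vc=[9]
6: 0x68 (blk 13, set 1) → L1-HIT  vc=[9]
7: 0xbf (blk 23, set 3) → L1-HIT  vc=[9]
8: 0x4e (blk 9, set 1) → VC-HIT  vc=[13]
9: 0x6e (blk 13, set 1) → VC-HIT  vc=[9]
10: 0x78 (blk 15, set 3) → MISS  vc=[9, 23]
11: 0xbc (blk 23, set 3) → VC-HIT  vc=[9, 15]
12: 0x6e (blk 13, set 1) → L1-HIT  vc=[9, 15]
13: 0x49 (blk 9, set 1) → VC-HIT  vc=[13, 15]
14: 0x4b (blk 9, set 1) → L1-HIT  vc=[13, 15]

MISSES = 4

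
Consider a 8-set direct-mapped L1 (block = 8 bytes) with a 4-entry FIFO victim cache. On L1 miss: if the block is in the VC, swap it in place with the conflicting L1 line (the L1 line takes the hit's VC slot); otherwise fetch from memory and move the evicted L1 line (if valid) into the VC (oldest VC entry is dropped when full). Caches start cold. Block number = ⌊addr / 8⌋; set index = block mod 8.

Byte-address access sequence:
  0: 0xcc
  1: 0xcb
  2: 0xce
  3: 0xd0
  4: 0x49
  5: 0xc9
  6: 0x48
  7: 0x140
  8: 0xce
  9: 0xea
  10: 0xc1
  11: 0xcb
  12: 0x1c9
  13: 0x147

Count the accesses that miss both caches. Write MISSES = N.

MISSES = 7

0: 0xcc (blk 25, set 1) → MISS  vc=[]
1: 0xcb (blk 25, set 1) → L1-HIT  vc=[]
2: 0xce (blk 25, set 1) → L1-HIT  vc=[]
3: 0xd0 (blk 26, set 2) → MISS  vc=[]
4: 0x49 (blk 9, set 1) → MISS  vc=[25]
5: 0xc9 (blk 25, set 1) → VC-HIT  vc=[9]
6: 0x48 (blk 9, set 1) → VC-HIT  vc=[25]
7: 0x140 (blk 40, set 0) → MISS  vc=[25]
8: 0xce (blk 25, set 1) → VC-HIT  vc=[9]
9: 0xea (blk 29, set 5) → MISS  vc=[9]
10: 0xc1 (blk 24, set 0) → MISS  vc=[9, 40]
11: 0xcb (blk 25, set 1) → L1-HIT  vc=[9, 40]
12: 0x1c9 (blk 57, set 1) → MISS  vc=[9, 40, 25]
13: 0x147 (blk 40, set 0) → VC-HIT  vc=[9, 24, 25]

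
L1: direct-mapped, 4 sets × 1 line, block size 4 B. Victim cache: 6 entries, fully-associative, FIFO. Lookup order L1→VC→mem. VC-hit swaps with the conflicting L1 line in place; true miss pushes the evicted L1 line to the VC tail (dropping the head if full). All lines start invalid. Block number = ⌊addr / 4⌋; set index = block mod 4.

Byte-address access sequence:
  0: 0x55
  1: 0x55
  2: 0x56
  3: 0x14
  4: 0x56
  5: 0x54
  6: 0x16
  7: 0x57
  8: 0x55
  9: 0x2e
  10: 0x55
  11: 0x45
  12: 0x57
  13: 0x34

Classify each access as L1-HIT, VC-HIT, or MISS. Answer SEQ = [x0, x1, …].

#0 0x55→b21/s1 MISS; vc=[]
#1 0x55→b21/s1 L1-HIT; vc=[]
#2 0x56→b21/s1 L1-HIT; vc=[]
#3 0x14→b5/s1 MISS; vc=[21]
#4 0x56→b21/s1 VC-HIT; vc=[5]
#5 0x54→b21/s1 L1-HIT; vc=[5]
#6 0x16→b5/s1 VC-HIT; vc=[21]
#7 0x57→b21/s1 VC-HIT; vc=[5]
#8 0x55→b21/s1 L1-HIT; vc=[5]
#9 0x2e→b11/s3 MISS; vc=[5]
#10 0x55→b21/s1 L1-HIT; vc=[5]
#11 0x45→b17/s1 MISS; vc=[5,21]
#12 0x57→b21/s1 VC-HIT; vc=[5,17]
#13 0x34→b13/s1 MISS; vc=[5,17,21]

SEQ = [MISS, L1-HIT, L1-HIT, MISS, VC-HIT, L1-HIT, VC-HIT, VC-HIT, L1-HIT, MISS, L1-HIT, MISS, VC-HIT, MISS]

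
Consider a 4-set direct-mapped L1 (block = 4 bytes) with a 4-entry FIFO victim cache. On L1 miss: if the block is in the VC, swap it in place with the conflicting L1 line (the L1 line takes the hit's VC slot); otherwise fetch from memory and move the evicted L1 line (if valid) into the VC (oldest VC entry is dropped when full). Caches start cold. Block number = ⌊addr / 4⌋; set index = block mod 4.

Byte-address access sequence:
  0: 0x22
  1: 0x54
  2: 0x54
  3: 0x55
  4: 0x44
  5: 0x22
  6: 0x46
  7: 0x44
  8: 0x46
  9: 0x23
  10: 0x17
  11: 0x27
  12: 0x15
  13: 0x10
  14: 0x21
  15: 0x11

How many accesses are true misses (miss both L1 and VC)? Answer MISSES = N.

#0 0x22→b8/s0 MISS; vc=[]
#1 0x54→b21/s1 MISS; vc=[]
#2 0x54→b21/s1 L1-HIT; vc=[]
#3 0x55→b21/s1 L1-HIT; vc=[]
#4 0x44→b17/s1 MISS; vc=[21]
#5 0x22→b8/s0 L1-HIT; vc=[21]
#6 0x46→b17/s1 L1-HIT; vc=[21]
#7 0x44→b17/s1 L1-HIT; vc=[21]
#8 0x46→b17/s1 L1-HIT; vc=[21]
#9 0x23→b8/s0 L1-HIT; vc=[21]
#10 0x17→b5/s1 MISS; vc=[21,17]
#11 0x27→b9/s1 MISS; vc=[21,17,5]
#12 0x15→b5/s1 VC-HIT; vc=[21,17,9]
#13 0x10→b4/s0 MISS; vc=[21,17,9,8]
#14 0x21→b8/s0 VC-HIT; vc=[21,17,9,4]
#15 0x11→b4/s0 VC-HIT; vc=[21,17,9,8]

MISSES = 6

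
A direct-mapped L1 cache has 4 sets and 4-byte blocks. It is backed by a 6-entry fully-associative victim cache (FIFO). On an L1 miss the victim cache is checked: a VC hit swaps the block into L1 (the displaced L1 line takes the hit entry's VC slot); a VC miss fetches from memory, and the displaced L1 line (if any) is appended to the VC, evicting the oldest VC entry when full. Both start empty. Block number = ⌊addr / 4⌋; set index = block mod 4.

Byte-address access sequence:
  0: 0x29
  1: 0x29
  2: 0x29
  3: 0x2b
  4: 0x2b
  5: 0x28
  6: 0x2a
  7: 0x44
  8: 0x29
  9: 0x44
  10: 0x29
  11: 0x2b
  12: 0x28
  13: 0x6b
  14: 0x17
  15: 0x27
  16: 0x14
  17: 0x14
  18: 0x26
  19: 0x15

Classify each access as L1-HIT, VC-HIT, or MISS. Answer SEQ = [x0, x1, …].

SEQ = [MISS, L1-HIT, L1-HIT, L1-HIT, L1-HIT, L1-HIT, L1-HIT, MISS, L1-HIT, L1-HIT, L1-HIT, L1-HIT, L1-HIT, MISS, MISS, MISS, VC-HIT, L1-HIT, VC-HIT, VC-HIT]

  [0] addr=0x29 blk=10 s=2: MISS | VC []
  [1] addr=0x29 blk=10 s=2: L1-HIT | VC []
  [2] addr=0x29 blk=10 s=2: L1-HIT | VC []
  [3] addr=0x2b blk=10 s=2: L1-HIT | VC []
  [4] addr=0x2b blk=10 s=2: L1-HIT | VC []
  [5] addr=0x28 blk=10 s=2: L1-HIT | VC []
  [6] addr=0x2a blk=10 s=2: L1-HIT | VC []
  [7] addr=0x44 blk=17 s=1: MISS | VC []
  [8] addr=0x29 blk=10 s=2: L1-HIT | VC []
  [9] addr=0x44 blk=17 s=1: L1-HIT | VC []
  [10] addr=0x29 blk=10 s=2: L1-HIT | VC []
  [11] addr=0x2b blk=10 s=2: L1-HIT | VC []
  [12] addr=0x28 blk=10 s=2: L1-HIT | VC []
  [13] addr=0x6b blk=26 s=2: MISS | VC [10]
  [14] addr=0x17 blk=5 s=1: MISS | VC [10, 17]
  [15] addr=0x27 blk=9 s=1: MISS | VC [10, 17, 5]
  [16] addr=0x14 blk=5 s=1: VC-HIT | VC [10, 17, 9]
  [17] addr=0x14 blk=5 s=1: L1-HIT | VC [10, 17, 9]
  [18] addr=0x26 blk=9 s=1: VC-HIT | VC [10, 17, 5]
  [19] addr=0x15 blk=5 s=1: VC-HIT | VC [10, 17, 9]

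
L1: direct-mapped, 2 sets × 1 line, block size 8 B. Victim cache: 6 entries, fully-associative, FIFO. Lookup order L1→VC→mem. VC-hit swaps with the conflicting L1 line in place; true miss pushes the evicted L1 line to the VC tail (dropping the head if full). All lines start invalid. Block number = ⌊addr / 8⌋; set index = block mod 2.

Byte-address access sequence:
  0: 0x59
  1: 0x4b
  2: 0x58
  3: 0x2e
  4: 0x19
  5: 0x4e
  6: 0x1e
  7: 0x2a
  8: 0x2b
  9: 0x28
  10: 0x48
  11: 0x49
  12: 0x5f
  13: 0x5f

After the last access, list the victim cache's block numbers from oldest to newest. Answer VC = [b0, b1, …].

VC = [5, 9, 3]

#0 0x59→b11/s1 MISS; vc=[]
#1 0x4b→b9/s1 MISS; vc=[11]
#2 0x58→b11/s1 VC-HIT; vc=[9]
#3 0x2e→b5/s1 MISS; vc=[9,11]
#4 0x19→b3/s1 MISS; vc=[9,11,5]
#5 0x4e→b9/s1 VC-HIT; vc=[3,11,5]
#6 0x1e→b3/s1 VC-HIT; vc=[9,11,5]
#7 0x2a→b5/s1 VC-HIT; vc=[9,11,3]
#8 0x2b→b5/s1 L1-HIT; vc=[9,11,3]
#9 0x28→b5/s1 L1-HIT; vc=[9,11,3]
#10 0x48→b9/s1 VC-HIT; vc=[5,11,3]
#11 0x49→b9/s1 L1-HIT; vc=[5,11,3]
#12 0x5f→b11/s1 VC-HIT; vc=[5,9,3]
#13 0x5f→b11/s1 L1-HIT; vc=[5,9,3]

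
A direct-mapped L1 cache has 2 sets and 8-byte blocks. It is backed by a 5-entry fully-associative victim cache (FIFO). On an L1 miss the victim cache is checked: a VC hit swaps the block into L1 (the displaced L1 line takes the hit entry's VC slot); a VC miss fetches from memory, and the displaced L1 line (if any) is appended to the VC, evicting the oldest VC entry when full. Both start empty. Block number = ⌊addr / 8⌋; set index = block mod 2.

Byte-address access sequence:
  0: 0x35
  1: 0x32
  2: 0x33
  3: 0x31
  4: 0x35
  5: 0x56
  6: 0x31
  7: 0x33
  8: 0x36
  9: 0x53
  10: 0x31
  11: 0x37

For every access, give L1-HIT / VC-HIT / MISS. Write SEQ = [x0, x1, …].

SEQ = [MISS, L1-HIT, L1-HIT, L1-HIT, L1-HIT, MISS, VC-HIT, L1-HIT, L1-HIT, VC-HIT, VC-HIT, L1-HIT]

#0 0x35→b6/s0 MISS; vc=[]
#1 0x32→b6/s0 L1-HIT; vc=[]
#2 0x33→b6/s0 L1-HIT; vc=[]
#3 0x31→b6/s0 L1-HIT; vc=[]
#4 0x35→b6/s0 L1-HIT; vc=[]
#5 0x56→b10/s0 MISS; vc=[6]
#6 0x31→b6/s0 VC-HIT; vc=[10]
#7 0x33→b6/s0 L1-HIT; vc=[10]
#8 0x36→b6/s0 L1-HIT; vc=[10]
#9 0x53→b10/s0 VC-HIT; vc=[6]
#10 0x31→b6/s0 VC-HIT; vc=[10]
#11 0x37→b6/s0 L1-HIT; vc=[10]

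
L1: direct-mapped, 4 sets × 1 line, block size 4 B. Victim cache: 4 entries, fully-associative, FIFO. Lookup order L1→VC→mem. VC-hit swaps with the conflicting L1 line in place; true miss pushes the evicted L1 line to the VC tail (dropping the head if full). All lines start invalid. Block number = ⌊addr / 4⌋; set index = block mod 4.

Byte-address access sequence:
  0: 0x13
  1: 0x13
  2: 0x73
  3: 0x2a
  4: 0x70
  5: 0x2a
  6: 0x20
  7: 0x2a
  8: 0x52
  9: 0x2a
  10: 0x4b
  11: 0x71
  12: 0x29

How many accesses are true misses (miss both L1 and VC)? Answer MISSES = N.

#0 0x13→b4/s0 MISS; vc=[]
#1 0x13→b4/s0 L1-HIT; vc=[]
#2 0x73→b28/s0 MISS; vc=[4]
#3 0x2a→b10/s2 MISS; vc=[4]
#4 0x70→b28/s0 L1-HIT; vc=[4]
#5 0x2a→b10/s2 L1-HIT; vc=[4]
#6 0x20→b8/s0 MISS; vc=[4,28]
#7 0x2a→b10/s2 L1-HIT; vc=[4,28]
#8 0x52→b20/s0 MISS; vc=[4,28,8]
#9 0x2a→b10/s2 L1-HIT; vc=[4,28,8]
#10 0x4b→b18/s2 MISS; vc=[4,28,8,10]
#11 0x71→b28/s0 VC-HIT; vc=[4,20,8,10]
#12 0x29→b10/s2 VC-HIT; vc=[4,20,8,18]

MISSES = 6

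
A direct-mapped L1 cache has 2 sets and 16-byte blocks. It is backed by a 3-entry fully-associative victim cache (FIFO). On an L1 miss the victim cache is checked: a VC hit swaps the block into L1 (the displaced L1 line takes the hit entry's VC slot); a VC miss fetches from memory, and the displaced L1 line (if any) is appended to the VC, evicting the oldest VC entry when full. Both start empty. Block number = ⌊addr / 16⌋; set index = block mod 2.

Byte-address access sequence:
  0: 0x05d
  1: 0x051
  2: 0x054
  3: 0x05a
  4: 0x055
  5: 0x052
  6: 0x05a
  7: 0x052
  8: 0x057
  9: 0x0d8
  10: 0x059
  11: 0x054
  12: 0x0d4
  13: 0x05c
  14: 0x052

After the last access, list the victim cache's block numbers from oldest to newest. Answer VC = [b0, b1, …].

VC = [13]

#0 0x5d→b5/s1 MISS; vc=[]
#1 0x51→b5/s1 L1-HIT; vc=[]
#2 0x54→b5/s1 L1-HIT; vc=[]
#3 0x5a→b5/s1 L1-HIT; vc=[]
#4 0x55→b5/s1 L1-HIT; vc=[]
#5 0x52→b5/s1 L1-HIT; vc=[]
#6 0x5a→b5/s1 L1-HIT; vc=[]
#7 0x52→b5/s1 L1-HIT; vc=[]
#8 0x57→b5/s1 L1-HIT; vc=[]
#9 0xd8→b13/s1 MISS; vc=[5]
#10 0x59→b5/s1 VC-HIT; vc=[13]
#11 0x54→b5/s1 L1-HIT; vc=[13]
#12 0xd4→b13/s1 VC-HIT; vc=[5]
#13 0x5c→b5/s1 VC-HIT; vc=[13]
#14 0x52→b5/s1 L1-HIT; vc=[13]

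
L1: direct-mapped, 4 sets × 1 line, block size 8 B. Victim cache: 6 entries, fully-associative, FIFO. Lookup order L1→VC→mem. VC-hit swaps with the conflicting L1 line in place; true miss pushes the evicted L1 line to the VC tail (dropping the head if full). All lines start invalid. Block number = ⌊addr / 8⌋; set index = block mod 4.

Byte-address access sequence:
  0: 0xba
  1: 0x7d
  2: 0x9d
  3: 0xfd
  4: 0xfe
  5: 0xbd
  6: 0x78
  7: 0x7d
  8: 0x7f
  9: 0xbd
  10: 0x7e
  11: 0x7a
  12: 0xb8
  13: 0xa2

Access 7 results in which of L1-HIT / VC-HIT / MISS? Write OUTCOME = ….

OUTCOME = L1-HIT

0: 0xba (blk 23, set 3) → MISS  vc=[]
1: 0x7d (blk 15, set 3) → MISS  vc=[23]
2: 0x9d (blk 19, set 3) → MISS  vc=[23, 15]
3: 0xfd (blk 31, set 3) → MISS  vc=[23, 15, 19]
4: 0xfe (blk 31, set 3) → L1-HIT  vc=[23, 15, 19]
5: 0xbd (blk 23, set 3) → VC-HIT  vc=[31, 15, 19]
6: 0x78 (blk 15, set 3) → VC-HIT  vc=[31, 23, 19]
7: 0x7d (blk 15, set 3) → L1-HIT  vc=[31, 23, 19]
8: 0x7f (blk 15, set 3) → L1-HIT  vc=[31, 23, 19]
9: 0xbd (blk 23, set 3) → VC-HIT  vc=[31, 15, 19]
10: 0x7e (blk 15, set 3) → VC-HIT  vc=[31, 23, 19]
11: 0x7a (blk 15, set 3) → L1-HIT  vc=[31, 23, 19]
12: 0xb8 (blk 23, set 3) → VC-HIT  vc=[31, 15, 19]
13: 0xa2 (blk 20, set 0) → MISS  vc=[31, 15, 19]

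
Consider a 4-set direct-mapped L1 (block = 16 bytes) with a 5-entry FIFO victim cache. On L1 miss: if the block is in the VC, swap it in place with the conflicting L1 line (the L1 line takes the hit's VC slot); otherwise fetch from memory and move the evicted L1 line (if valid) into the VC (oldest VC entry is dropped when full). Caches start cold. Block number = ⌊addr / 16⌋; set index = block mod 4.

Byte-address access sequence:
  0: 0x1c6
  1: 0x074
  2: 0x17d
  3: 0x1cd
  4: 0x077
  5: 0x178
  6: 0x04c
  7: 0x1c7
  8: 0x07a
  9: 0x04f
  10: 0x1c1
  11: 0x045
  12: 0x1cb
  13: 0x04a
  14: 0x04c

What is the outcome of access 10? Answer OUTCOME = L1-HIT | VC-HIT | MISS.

OUTCOME = VC-HIT

#0 0x1c6→b28/s0 MISS; vc=[]
#1 0x74→b7/s3 MISS; vc=[]
#2 0x17d→b23/s3 MISS; vc=[7]
#3 0x1cd→b28/s0 L1-HIT; vc=[7]
#4 0x77→b7/s3 VC-HIT; vc=[23]
#5 0x178→b23/s3 VC-HIT; vc=[7]
#6 0x4c→b4/s0 MISS; vc=[7,28]
#7 0x1c7→b28/s0 VC-HIT; vc=[7,4]
#8 0x7a→b7/s3 VC-HIT; vc=[23,4]
#9 0x4f→b4/s0 VC-HIT; vc=[23,28]
#10 0x1c1→b28/s0 VC-HIT; vc=[23,4]
#11 0x45→b4/s0 VC-HIT; vc=[23,28]
#12 0x1cb→b28/s0 VC-HIT; vc=[23,4]
#13 0x4a→b4/s0 VC-HIT; vc=[23,28]
#14 0x4c→b4/s0 L1-HIT; vc=[23,28]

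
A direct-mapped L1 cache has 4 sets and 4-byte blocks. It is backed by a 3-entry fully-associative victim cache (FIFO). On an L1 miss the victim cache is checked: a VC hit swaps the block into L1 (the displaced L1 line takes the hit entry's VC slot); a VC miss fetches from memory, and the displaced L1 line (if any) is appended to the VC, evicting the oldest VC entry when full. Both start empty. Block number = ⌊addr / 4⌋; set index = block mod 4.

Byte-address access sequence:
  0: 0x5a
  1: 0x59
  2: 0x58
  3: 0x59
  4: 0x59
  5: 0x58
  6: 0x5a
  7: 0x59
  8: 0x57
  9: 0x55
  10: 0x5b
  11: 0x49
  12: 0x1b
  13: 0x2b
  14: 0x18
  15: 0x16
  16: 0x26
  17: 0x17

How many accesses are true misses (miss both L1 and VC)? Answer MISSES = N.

0: 0x5a (blk 22, set 2) → MISS  vc=[]
1: 0x59 (blk 22, set 2) → L1-HIT  vc=[]
2: 0x58 (blk 22, set 2) → L1-HIT  vc=[]
3: 0x59 (blk 22, set 2) → L1-HIT  vc=[]
4: 0x59 (blk 22, set 2) → L1-HIT  vc=[]
5: 0x58 (blk 22, set 2) → L1-HIT  vc=[]
6: 0x5a (blk 22, set 2) → L1-HIT  vc=[]
7: 0x59 (blk 22, set 2) → L1-HIT  vc=[]
8: 0x57 (blk 21, set 1) → MISS  vc=[]
9: 0x55 (blk 21, set 1) → L1-HIT  vc=[]
10: 0x5b (blk 22, set 2) → L1-HIT  vc=[]
11: 0x49 (blk 18, set 2) → MISS  vc=[22]
12: 0x1b (blk 6, set 2) → MISS  vc=[22, 18]
13: 0x2b (blk 10, set 2) → MISS  vc=[22, 18, 6]
14: 0x18 (blk 6, set 2) → VC-HIT  vc=[22, 18, 10]
15: 0x16 (blk 5, set 1) → MISS  vc=[18, 10, 21]
16: 0x26 (blk 9, set 1) → MISS  vc=[10, 21, 5]
17: 0x17 (blk 5, set 1) → VC-HIT  vc=[10, 21, 9]

MISSES = 7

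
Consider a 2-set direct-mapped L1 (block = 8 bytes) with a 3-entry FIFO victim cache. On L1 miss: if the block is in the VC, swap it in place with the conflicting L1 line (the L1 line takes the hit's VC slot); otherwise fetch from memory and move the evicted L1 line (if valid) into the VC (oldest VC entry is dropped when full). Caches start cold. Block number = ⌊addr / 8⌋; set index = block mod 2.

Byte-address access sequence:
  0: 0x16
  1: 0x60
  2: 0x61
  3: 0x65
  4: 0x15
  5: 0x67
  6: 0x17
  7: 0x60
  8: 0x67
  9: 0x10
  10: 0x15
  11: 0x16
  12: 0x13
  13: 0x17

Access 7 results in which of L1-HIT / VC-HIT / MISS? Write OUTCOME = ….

OUTCOME = VC-HIT

  [0] addr=0x16 blk=2 s=0: MISS | VC []
  [1] addr=0x60 blk=12 s=0: MISS | VC [2]
  [2] addr=0x61 blk=12 s=0: L1-HIT | VC [2]
  [3] addr=0x65 blk=12 s=0: L1-HIT | VC [2]
  [4] addr=0x15 blk=2 s=0: VC-HIT | VC [12]
  [5] addr=0x67 blk=12 s=0: VC-HIT | VC [2]
  [6] addr=0x17 blk=2 s=0: VC-HIT | VC [12]
  [7] addr=0x60 blk=12 s=0: VC-HIT | VC [2]
  [8] addr=0x67 blk=12 s=0: L1-HIT | VC [2]
  [9] addr=0x10 blk=2 s=0: VC-HIT | VC [12]
  [10] addr=0x15 blk=2 s=0: L1-HIT | VC [12]
  [11] addr=0x16 blk=2 s=0: L1-HIT | VC [12]
  [12] addr=0x13 blk=2 s=0: L1-HIT | VC [12]
  [13] addr=0x17 blk=2 s=0: L1-HIT | VC [12]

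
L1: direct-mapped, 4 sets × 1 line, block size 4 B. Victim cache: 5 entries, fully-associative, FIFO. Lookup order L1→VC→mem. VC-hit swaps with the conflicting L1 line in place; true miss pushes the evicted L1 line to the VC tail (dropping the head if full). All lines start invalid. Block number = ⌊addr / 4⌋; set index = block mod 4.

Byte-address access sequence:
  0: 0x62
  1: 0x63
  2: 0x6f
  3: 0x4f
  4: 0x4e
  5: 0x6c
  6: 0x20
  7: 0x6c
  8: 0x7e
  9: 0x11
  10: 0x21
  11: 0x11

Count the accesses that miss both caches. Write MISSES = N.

0: 0x62 (blk 24, set 0) → MISS  vc=[]
1: 0x63 (blk 24, set 0) → L1-HIT  vc=[]
2: 0x6f (blk 27, set 3) → MISS  vc=[]
3: 0x4f (blk 19, set 3) → MISS  vc=[27]
4: 0x4e (blk 19, set 3) → L1-HIT  vc=[27]
5: 0x6c (blk 27, set 3) → VC-HIT  vc=[19]
6: 0x20 (blk 8, set 0) → MISS  vc=[19, 24]
7: 0x6c (blk 27, set 3) → L1-HIT  vc=[19, 24]
8: 0x7e (blk 31, set 3) → MISS  vc=[19, 24, 27]
9: 0x11 (blk 4, set 0) → MISS  vc=[19, 24, 27, 8]
10: 0x21 (blk 8, set 0) → VC-HIT  vc=[19, 24, 27, 4]
11: 0x11 (blk 4, set 0) → VC-HIT  vc=[19, 24, 27, 8]

MISSES = 6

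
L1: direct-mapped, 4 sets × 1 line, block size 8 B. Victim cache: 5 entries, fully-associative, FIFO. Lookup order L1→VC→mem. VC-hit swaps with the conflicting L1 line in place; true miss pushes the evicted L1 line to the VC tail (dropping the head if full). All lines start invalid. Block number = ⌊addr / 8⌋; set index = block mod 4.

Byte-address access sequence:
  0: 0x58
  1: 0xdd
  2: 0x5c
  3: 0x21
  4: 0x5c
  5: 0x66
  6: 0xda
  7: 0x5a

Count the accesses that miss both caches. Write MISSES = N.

0: 0x58 (blk 11, set 3) → MISS  vc=[]
1: 0xdd (blk 27, set 3) → MISS  vc=[11]
2: 0x5c (blk 11, set 3) → VC-HIT  vc=[27]
3: 0x21 (blk 4, set 0) → MISS  vc=[27]
4: 0x5c (blk 11, set 3) → L1-HIT  vc=[27]
5: 0x66 (blk 12, set 0) → MISS  vc=[27, 4]
6: 0xda (blk 27, set 3) → VC-HIT  vc=[11, 4]
7: 0x5a (blk 11, set 3) → VC-HIT  vc=[27, 4]

MISSES = 4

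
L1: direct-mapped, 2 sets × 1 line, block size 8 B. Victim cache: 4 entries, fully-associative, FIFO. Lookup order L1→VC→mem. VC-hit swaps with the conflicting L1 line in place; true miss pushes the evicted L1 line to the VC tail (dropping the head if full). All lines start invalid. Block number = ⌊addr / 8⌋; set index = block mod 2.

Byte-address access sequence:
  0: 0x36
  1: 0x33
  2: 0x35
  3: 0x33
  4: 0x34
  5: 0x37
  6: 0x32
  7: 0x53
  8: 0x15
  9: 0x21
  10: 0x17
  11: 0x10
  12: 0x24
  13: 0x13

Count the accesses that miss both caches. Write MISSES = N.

MISSES = 4

0: 0x36 (blk 6, set 0) → MISS  vc=[]
1: 0x33 (blk 6, set 0) → L1-HIT  vc=[]
2: 0x35 (blk 6, set 0) → L1-HIT  vc=[]
3: 0x33 (blk 6, set 0) → L1-HIT  vc=[]
4: 0x34 (blk 6, set 0) → L1-HIT  vc=[]
5: 0x37 (blk 6, set 0) → L1-HIT  vc=[]
6: 0x32 (blk 6, set 0) → L1-HIT  vc=[]
7: 0x53 (blk 10, set 0) → MISS  vc=[6]
8: 0x15 (blk 2, set 0) → MISS  vc=[6, 10]
9: 0x21 (blk 4, set 0) → MISS  vc=[6, 10, 2]
10: 0x17 (blk 2, set 0) → VC-HIT  vc=[6, 10, 4]
11: 0x10 (blk 2, set 0) → L1-HIT  vc=[6, 10, 4]
12: 0x24 (blk 4, set 0) → VC-HIT  vc=[6, 10, 2]
13: 0x13 (blk 2, set 0) → VC-HIT  vc=[6, 10, 4]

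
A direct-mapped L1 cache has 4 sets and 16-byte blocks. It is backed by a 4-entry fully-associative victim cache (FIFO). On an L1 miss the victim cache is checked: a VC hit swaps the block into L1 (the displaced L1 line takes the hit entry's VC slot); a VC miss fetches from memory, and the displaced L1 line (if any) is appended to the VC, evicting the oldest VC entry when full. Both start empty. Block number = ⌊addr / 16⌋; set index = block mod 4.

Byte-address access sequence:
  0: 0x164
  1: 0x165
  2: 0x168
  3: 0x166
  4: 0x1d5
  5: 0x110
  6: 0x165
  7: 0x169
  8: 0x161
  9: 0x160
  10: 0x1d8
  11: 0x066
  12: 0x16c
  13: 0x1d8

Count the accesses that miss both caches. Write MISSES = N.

MISSES = 4

  [0] addr=0x164 blk=22 s=2: MISS | VC []
  [1] addr=0x165 blk=22 s=2: L1-HIT | VC []
  [2] addr=0x168 blk=22 s=2: L1-HIT | VC []
  [3] addr=0x166 blk=22 s=2: L1-HIT | VC []
  [4] addr=0x1d5 blk=29 s=1: MISS | VC []
  [5] addr=0x110 blk=17 s=1: MISS | VC [29]
  [6] addr=0x165 blk=22 s=2: L1-HIT | VC [29]
  [7] addr=0x169 blk=22 s=2: L1-HIT | VC [29]
  [8] addr=0x161 blk=22 s=2: L1-HIT | VC [29]
  [9] addr=0x160 blk=22 s=2: L1-HIT | VC [29]
  [10] addr=0x1d8 blk=29 s=1: VC-HIT | VC [17]
  [11] addr=0x66 blk=6 s=2: MISS | VC [17, 22]
  [12] addr=0x16c blk=22 s=2: VC-HIT | VC [17, 6]
  [13] addr=0x1d8 blk=29 s=1: L1-HIT | VC [17, 6]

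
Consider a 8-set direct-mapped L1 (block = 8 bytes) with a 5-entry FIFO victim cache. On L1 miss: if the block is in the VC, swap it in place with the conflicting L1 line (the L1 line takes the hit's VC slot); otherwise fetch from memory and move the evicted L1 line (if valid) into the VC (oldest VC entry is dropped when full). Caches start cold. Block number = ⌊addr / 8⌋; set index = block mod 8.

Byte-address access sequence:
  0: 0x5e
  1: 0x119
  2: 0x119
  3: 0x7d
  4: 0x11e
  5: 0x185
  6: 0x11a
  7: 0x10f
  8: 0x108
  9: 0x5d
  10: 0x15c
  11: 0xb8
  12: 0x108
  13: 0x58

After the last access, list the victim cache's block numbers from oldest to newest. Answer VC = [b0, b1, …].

VC = [35, 43, 15]

  [0] addr=0x5e blk=11 s=3: MISS | VC []
  [1] addr=0x119 blk=35 s=3: MISS | VC [11]
  [2] addr=0x119 blk=35 s=3: L1-HIT | VC [11]
  [3] addr=0x7d blk=15 s=7: MISS | VC [11]
  [4] addr=0x11e blk=35 s=3: L1-HIT | VC [11]
  [5] addr=0x185 blk=48 s=0: MISS | VC [11]
  [6] addr=0x11a blk=35 s=3: L1-HIT | VC [11]
  [7] addr=0x10f blk=33 s=1: MISS | VC [11]
  [8] addr=0x108 blk=33 s=1: L1-HIT | VC [11]
  [9] addr=0x5d blk=11 s=3: VC-HIT | VC [35]
  [10] addr=0x15c blk=43 s=3: MISS | VC [35, 11]
  [11] addr=0xb8 blk=23 s=7: MISS | VC [35, 11, 15]
  [12] addr=0x108 blk=33 s=1: L1-HIT | VC [35, 11, 15]
  [13] addr=0x58 blk=11 s=3: VC-HIT | VC [35, 43, 15]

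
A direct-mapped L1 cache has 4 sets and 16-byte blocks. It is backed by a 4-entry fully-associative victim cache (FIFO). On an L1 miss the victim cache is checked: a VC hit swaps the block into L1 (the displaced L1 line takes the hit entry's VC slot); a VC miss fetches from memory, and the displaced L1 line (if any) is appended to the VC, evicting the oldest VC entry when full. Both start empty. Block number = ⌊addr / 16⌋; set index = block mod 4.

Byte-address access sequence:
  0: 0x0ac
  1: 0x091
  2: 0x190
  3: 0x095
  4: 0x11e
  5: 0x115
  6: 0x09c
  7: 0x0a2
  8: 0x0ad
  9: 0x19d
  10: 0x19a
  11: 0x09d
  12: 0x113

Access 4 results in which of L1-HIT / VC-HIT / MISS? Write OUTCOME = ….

#0 0xac→b10/s2 MISS; vc=[]
#1 0x91→b9/s1 MISS; vc=[]
#2 0x190→b25/s1 MISS; vc=[9]
#3 0x95→b9/s1 VC-HIT; vc=[25]
#4 0x11e→b17/s1 MISS; vc=[25,9]
#5 0x115→b17/s1 L1-HIT; vc=[25,9]
#6 0x9c→b9/s1 VC-HIT; vc=[25,17]
#7 0xa2→b10/s2 L1-HIT; vc=[25,17]
#8 0xad→b10/s2 L1-HIT; vc=[25,17]
#9 0x19d→b25/s1 VC-HIT; vc=[9,17]
#10 0x19a→b25/s1 L1-HIT; vc=[9,17]
#11 0x9d→b9/s1 VC-HIT; vc=[25,17]
#12 0x113→b17/s1 VC-HIT; vc=[25,9]

OUTCOME = MISS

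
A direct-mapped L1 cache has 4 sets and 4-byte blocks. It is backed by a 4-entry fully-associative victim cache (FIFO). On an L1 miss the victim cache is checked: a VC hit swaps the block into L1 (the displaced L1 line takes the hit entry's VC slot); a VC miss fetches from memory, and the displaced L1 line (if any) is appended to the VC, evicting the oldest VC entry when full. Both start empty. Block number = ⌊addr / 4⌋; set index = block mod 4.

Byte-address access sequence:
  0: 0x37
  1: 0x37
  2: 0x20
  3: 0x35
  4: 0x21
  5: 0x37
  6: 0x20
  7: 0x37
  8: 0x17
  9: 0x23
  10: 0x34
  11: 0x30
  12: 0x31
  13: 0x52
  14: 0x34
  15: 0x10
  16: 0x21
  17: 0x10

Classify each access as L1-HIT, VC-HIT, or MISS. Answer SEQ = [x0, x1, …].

SEQ = [MISS, L1-HIT, MISS, L1-HIT, L1-HIT, L1-HIT, L1-HIT, L1-HIT, MISS, L1-HIT, VC-HIT, MISS, L1-HIT, MISS, L1-HIT, MISS, VC-HIT, VC-HIT]

  [0] addr=0x37 blk=13 s=1: MISS | VC []
  [1] addr=0x37 blk=13 s=1: L1-HIT | VC []
  [2] addr=0x20 blk=8 s=0: MISS | VC []
  [3] addr=0x35 blk=13 s=1: L1-HIT | VC []
  [4] addr=0x21 blk=8 s=0: L1-HIT | VC []
  [5] addr=0x37 blk=13 s=1: L1-HIT | VC []
  [6] addr=0x20 blk=8 s=0: L1-HIT | VC []
  [7] addr=0x37 blk=13 s=1: L1-HIT | VC []
  [8] addr=0x17 blk=5 s=1: MISS | VC [13]
  [9] addr=0x23 blk=8 s=0: L1-HIT | VC [13]
  [10] addr=0x34 blk=13 s=1: VC-HIT | VC [5]
  [11] addr=0x30 blk=12 s=0: MISS | VC [5, 8]
  [12] addr=0x31 blk=12 s=0: L1-HIT | VC [5, 8]
  [13] addr=0x52 blk=20 s=0: MISS | VC [5, 8, 12]
  [14] addr=0x34 blk=13 s=1: L1-HIT | VC [5, 8, 12]
  [15] addr=0x10 blk=4 s=0: MISS | VC [5, 8, 12, 20]
  [16] addr=0x21 blk=8 s=0: VC-HIT | VC [5, 4, 12, 20]
  [17] addr=0x10 blk=4 s=0: VC-HIT | VC [5, 8, 12, 20]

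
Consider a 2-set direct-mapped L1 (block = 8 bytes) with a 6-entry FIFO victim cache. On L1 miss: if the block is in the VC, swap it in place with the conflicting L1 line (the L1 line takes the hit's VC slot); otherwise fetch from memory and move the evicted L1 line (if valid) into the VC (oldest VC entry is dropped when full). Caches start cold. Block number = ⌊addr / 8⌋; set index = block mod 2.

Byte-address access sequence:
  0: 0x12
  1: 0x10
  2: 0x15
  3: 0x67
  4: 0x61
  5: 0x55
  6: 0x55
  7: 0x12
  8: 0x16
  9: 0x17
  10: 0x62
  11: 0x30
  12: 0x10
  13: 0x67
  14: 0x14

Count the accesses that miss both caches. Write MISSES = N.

0: 0x12 (blk 2, set 0) → MISS  vc=[]
1: 0x10 (blk 2, set 0) → L1-HIT  vc=[]
2: 0x15 (blk 2, set 0) → L1-HIT  vc=[]
3: 0x67 (blk 12, set 0) → MISS  vc=[2]
4: 0x61 (blk 12, set 0) → L1-HIT  vc=[2]
5: 0x55 (blk 10, set 0) → MISS  vc=[2, 12]
6: 0x55 (blk 10, set 0) → L1-HIT  vc=[2, 12]
7: 0x12 (blk 2, set 0) → VC-HIT  vc=[10, 12]
8: 0x16 (blk 2, set 0) → L1-HIT  vc=[10, 12]
9: 0x17 (blk 2, set 0) → L1-HIT  vc=[10, 12]
10: 0x62 (blk 12, set 0) → VC-HIT  vc=[10, 2]
11: 0x30 (blk 6, set 0) → MISS  vc=[10, 2, 12]
12: 0x10 (blk 2, set 0) → VC-HIT  vc=[10, 6, 12]
13: 0x67 (blk 12, set 0) → VC-HIT  vc=[10, 6, 2]
14: 0x14 (blk 2, set 0) → VC-HIT  vc=[10, 6, 12]

MISSES = 4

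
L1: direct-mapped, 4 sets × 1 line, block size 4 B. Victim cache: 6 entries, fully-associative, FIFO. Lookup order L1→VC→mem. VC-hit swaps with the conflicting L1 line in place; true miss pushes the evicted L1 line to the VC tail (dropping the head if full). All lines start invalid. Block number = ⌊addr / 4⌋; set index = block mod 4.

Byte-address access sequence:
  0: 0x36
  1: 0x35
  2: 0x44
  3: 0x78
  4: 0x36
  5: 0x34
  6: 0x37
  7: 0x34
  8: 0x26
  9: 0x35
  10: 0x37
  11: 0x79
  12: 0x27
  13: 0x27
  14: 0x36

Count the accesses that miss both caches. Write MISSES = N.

MISSES = 4

#0 0x36→b13/s1 MISS; vc=[]
#1 0x35→b13/s1 L1-HIT; vc=[]
#2 0x44→b17/s1 MISS; vc=[13]
#3 0x78→b30/s2 MISS; vc=[13]
#4 0x36→b13/s1 VC-HIT; vc=[17]
#5 0x34→b13/s1 L1-HIT; vc=[17]
#6 0x37→b13/s1 L1-HIT; vc=[17]
#7 0x34→b13/s1 L1-HIT; vc=[17]
#8 0x26→b9/s1 MISS; vc=[17,13]
#9 0x35→b13/s1 VC-HIT; vc=[17,9]
#10 0x37→b13/s1 L1-HIT; vc=[17,9]
#11 0x79→b30/s2 L1-HIT; vc=[17,9]
#12 0x27→b9/s1 VC-HIT; vc=[17,13]
#13 0x27→b9/s1 L1-HIT; vc=[17,13]
#14 0x36→b13/s1 VC-HIT; vc=[17,9]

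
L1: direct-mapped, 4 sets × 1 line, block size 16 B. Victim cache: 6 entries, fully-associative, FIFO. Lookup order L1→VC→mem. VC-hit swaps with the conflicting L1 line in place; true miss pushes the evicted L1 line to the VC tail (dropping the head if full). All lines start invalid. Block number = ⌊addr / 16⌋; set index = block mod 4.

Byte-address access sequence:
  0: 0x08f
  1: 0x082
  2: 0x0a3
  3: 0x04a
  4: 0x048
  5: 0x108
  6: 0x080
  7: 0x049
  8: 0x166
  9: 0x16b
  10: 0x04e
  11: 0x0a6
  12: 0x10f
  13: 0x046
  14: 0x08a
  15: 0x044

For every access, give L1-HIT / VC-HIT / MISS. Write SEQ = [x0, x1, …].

#0 0x8f→b8/s0 MISS; vc=[]
#1 0x82→b8/s0 L1-HIT; vc=[]
#2 0xa3→b10/s2 MISS; vc=[]
#3 0x4a→b4/s0 MISS; vc=[8]
#4 0x48→b4/s0 L1-HIT; vc=[8]
#5 0x108→b16/s0 MISS; vc=[8,4]
#6 0x80→b8/s0 VC-HIT; vc=[16,4]
#7 0x49→b4/s0 VC-HIT; vc=[16,8]
#8 0x166→b22/s2 MISS; vc=[16,8,10]
#9 0x16b→b22/s2 L1-HIT; vc=[16,8,10]
#10 0x4e→b4/s0 L1-HIT; vc=[16,8,10]
#11 0xa6→b10/s2 VC-HIT; vc=[16,8,22]
#12 0x10f→b16/s0 VC-HIT; vc=[4,8,22]
#13 0x46→b4/s0 VC-HIT; vc=[16,8,22]
#14 0x8a→b8/s0 VC-HIT; vc=[16,4,22]
#15 0x44→b4/s0 VC-HIT; vc=[16,8,22]

SEQ = [MISS, L1-HIT, MISS, MISS, L1-HIT, MISS, VC-HIT, VC-HIT, MISS, L1-HIT, L1-HIT, VC-HIT, VC-HIT, VC-HIT, VC-HIT, VC-HIT]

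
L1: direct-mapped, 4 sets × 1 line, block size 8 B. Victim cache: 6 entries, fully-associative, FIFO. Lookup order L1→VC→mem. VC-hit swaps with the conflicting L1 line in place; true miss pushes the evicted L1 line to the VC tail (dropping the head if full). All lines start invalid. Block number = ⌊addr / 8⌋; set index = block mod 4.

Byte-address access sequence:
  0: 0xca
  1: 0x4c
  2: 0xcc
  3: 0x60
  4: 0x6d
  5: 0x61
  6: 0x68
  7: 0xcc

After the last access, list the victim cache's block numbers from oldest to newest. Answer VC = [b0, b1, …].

#0 0xca→b25/s1 MISS; vc=[]
#1 0x4c→b9/s1 MISS; vc=[25]
#2 0xcc→b25/s1 VC-HIT; vc=[9]
#3 0x60→b12/s0 MISS; vc=[9]
#4 0x6d→b13/s1 MISS; vc=[9,25]
#5 0x61→b12/s0 L1-HIT; vc=[9,25]
#6 0x68→b13/s1 L1-HIT; vc=[9,25]
#7 0xcc→b25/s1 VC-HIT; vc=[9,13]

VC = [9, 13]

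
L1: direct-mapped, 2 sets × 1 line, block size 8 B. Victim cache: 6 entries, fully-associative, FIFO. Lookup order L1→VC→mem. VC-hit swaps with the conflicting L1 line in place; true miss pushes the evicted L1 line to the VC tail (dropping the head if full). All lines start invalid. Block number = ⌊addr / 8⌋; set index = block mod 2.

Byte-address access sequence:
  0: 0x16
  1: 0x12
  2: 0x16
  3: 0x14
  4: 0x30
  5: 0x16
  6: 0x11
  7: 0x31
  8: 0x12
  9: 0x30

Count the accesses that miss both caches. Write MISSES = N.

  [0] addr=0x16 blk=2 s=0: MISS | VC []
  [1] addr=0x12 blk=2 s=0: L1-HIT | VC []
  [2] addr=0x16 blk=2 s=0: L1-HIT | VC []
  [3] addr=0x14 blk=2 s=0: L1-HIT | VC []
  [4] addr=0x30 blk=6 s=0: MISS | VC [2]
  [5] addr=0x16 blk=2 s=0: VC-HIT | VC [6]
  [6] addr=0x11 blk=2 s=0: L1-HIT | VC [6]
  [7] addr=0x31 blk=6 s=0: VC-HIT | VC [2]
  [8] addr=0x12 blk=2 s=0: VC-HIT | VC [6]
  [9] addr=0x30 blk=6 s=0: VC-HIT | VC [2]

MISSES = 2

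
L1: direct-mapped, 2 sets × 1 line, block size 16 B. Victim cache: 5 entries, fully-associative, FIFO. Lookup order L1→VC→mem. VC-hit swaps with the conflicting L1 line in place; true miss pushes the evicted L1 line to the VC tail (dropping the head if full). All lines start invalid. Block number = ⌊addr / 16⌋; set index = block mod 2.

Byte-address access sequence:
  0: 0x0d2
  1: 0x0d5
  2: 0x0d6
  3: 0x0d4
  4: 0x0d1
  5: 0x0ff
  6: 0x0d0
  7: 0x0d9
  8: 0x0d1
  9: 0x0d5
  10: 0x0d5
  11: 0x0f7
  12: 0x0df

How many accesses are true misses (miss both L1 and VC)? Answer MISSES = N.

0: 0xd2 (blk 13, set 1) → MISS  vc=[]
1: 0xd5 (blk 13, set 1) → L1-HIT  vc=[]
2: 0xd6 (blk 13, set 1) → L1-HIT  vc=[]
3: 0xd4 (blk 13, set 1) → L1-HIT  vc=[]
4: 0xd1 (blk 13, set 1) → L1-HIT  vc=[]
5: 0xff (blk 15, set 1) → MISS  vc=[13]
6: 0xd0 (blk 13, set 1) → VC-HIT  vc=[15]
7: 0xd9 (blk 13, set 1) → L1-HIT  vc=[15]
8: 0xd1 (blk 13, set 1) → L1-HIT  vc=[15]
9: 0xd5 (blk 13, set 1) → L1-HIT  vc=[15]
10: 0xd5 (blk 13, set 1) → L1-HIT  vc=[15]
11: 0xf7 (blk 15, set 1) → VC-HIT  vc=[13]
12: 0xdf (blk 13, set 1) → VC-HIT  vc=[15]

MISSES = 2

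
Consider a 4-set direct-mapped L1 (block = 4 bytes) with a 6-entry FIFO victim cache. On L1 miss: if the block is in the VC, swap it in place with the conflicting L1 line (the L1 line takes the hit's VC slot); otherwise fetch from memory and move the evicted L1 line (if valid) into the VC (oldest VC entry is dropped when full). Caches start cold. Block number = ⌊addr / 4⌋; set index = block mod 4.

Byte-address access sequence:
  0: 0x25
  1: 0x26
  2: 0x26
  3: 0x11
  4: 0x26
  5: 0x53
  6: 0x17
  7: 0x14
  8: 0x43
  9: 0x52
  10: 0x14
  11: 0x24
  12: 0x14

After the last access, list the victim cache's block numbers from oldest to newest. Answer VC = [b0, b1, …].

VC = [4, 9, 16]

0: 0x25 (blk 9, set 1) → MISS  vc=[]
1: 0x26 (blk 9, set 1) → L1-HIT  vc=[]
2: 0x26 (blk 9, set 1) → L1-HIT  vc=[]
3: 0x11 (blk 4, set 0) → MISS  vc=[]
4: 0x26 (blk 9, set 1) → L1-HIT  vc=[]
5: 0x53 (blk 20, set 0) → MISS  vc=[4]
6: 0x17 (blk 5, set 1) → MISS  vc=[4, 9]
7: 0x14 (blk 5, set 1) → L1-HIT  vc=[4, 9]
8: 0x43 (blk 16, set 0) → MISS  vc=[4, 9, 20]
9: 0x52 (blk 20, set 0) → VC-HIT  vc=[4, 9, 16]
10: 0x14 (blk 5, set 1) → L1-HIT  vc=[4, 9, 16]
11: 0x24 (blk 9, set 1) → VC-HIT  vc=[4, 5, 16]
12: 0x14 (blk 5, set 1) → VC-HIT  vc=[4, 9, 16]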